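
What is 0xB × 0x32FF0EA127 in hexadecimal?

0x230F5A0ECAD

Multiply each base-16 digit by 11, carrying:
  7×11 = 77 → write D carry 4
  2×11+4 = 26 → write A carry 1
  1×11+1 = 12 → write C
  A×11 = 110 → write E carry 6
  E×11+6 = 160 → write 0 carry 10
  0×11+10 = 10 → write A
  F×11 = 165 → write 5 carry 10
  F×11+10 = 175 → write F carry 10
  2×11+10 = 32 → write 0 carry 2
  3×11+2 = 35 → write 3 carry 2
  remaining carry: 2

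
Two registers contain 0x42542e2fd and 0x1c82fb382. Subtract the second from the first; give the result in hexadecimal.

0x25d132f7b

Subtract column by column in base 16:
  d-2 → b
  f-8 → 7
  2-3 → f (borrow)
  e-b-1 → 2
  2-f → 3 (borrow)
  4-2-1 → 1
  5-8 → d (borrow)
  2-c-1 → 5 (borrow)
  4-1-1 → 2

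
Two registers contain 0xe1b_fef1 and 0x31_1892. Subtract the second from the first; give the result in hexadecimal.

0xdeae65f

Subtract column by column in base 16:
  1-2 → f (borrow)
  f-9-1 → 5
  e-8 → 6
  f-1 → e
  b-1 → a
  1-3 → e (borrow)
  e-0-1 → d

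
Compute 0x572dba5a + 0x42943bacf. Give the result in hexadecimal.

0x480717529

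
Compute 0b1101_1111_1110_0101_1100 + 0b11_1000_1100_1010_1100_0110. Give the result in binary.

Add column by column in base 2, right to left:
  0+0 = 0
  0+1 = 1
  1+1 = 0 carry 1
  1+0+1 = 0 carry 1
  1+0+1 = 0 carry 1
  0+0+1 = 1
  1+1 = 0 carry 1
  0+1+1 = 0 carry 1
  0+0+1 = 1
  1+1 = 0 carry 1
  1+0+1 = 0 carry 1
  1+1+1 = 1 carry 1
  1+0+1 = 0 carry 1
  1+0+1 = 0 carry 1
  1+1+1 = 1 carry 1
  1+1+1 = 1 carry 1
  1+0+1 = 0 carry 1
  0+0+1 = 1
  1+0 = 1
  1+1 = 0 carry 1
  0+1+1 = 0 carry 1
  0+1+1 = 0 carry 1
  final carry 1

0b10001101100100100100010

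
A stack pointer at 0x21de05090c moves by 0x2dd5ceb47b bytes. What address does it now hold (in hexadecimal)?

0x4fb3d3bd87

Add column by column in base 16, right to left:
  c+b = 7 carry 1
  0+7+1 = 8
  9+4 = d
  0+b = b
  5+e = 3 carry 1
  0+c+1 = d
  e+5 = 3 carry 1
  d+d+1 = b carry 1
  1+d+1 = f
  2+2 = 4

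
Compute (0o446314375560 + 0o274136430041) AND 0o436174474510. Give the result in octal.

0o402050024400

Add column by column in base 8, right to left:
  0+1 = 1
  6+4 = 2 carry 1
  5+0+1 = 6
  5+0 = 5
  7+3 = 2 carry 1
  3+4+1 = 0 carry 1
  4+6+1 = 3 carry 1
  1+3+1 = 5
  3+1 = 4
  6+4 = 2 carry 1
  4+7+1 = 4 carry 1
  4+2+1 = 7
Sum = 0o742453025621; now AND with 0o436174474510:
  7&4=4, 4&3=0, 2&6=2, 4&1=0, 5&7=5, 3&4=0, 0&4=0, 2&7=2, 5&4=4, 6&5=4, 2&1=0, 1&0=0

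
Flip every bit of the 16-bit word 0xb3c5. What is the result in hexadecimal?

Each hex digit d becomes f−d:
  b→4, 3→c, c→3, 5→a

0x4c3a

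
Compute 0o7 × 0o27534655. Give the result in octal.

0o245611673

Multiply each base-8 digit by 7, carrying:
  5×7 = 35 → write 3 carry 4
  5×7+4 = 39 → write 7 carry 4
  6×7+4 = 46 → write 6 carry 5
  4×7+5 = 33 → write 1 carry 4
  3×7+4 = 25 → write 1 carry 3
  5×7+3 = 38 → write 6 carry 4
  7×7+4 = 53 → write 5 carry 6
  2×7+6 = 20 → write 4 carry 2
  remaining carry: 2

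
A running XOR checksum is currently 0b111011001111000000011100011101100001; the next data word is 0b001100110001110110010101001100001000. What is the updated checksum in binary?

0b110111111110110110001001010001101001

XOR bit by bit (1 where the bits differ):
  111011001111000000011100011101100001
^ 001100110001110110010101001100001000
= 110111111110110110001001010001101001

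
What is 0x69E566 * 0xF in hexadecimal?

0x63470FA

Multiply each base-16 digit by 15, carrying:
  6×15 = 90 → write A carry 5
  6×15+5 = 95 → write F carry 5
  5×15+5 = 80 → write 0 carry 5
  E×15+5 = 215 → write 7 carry 13
  9×15+13 = 148 → write 4 carry 9
  6×15+9 = 99 → write 3 carry 6
  remaining carry: 6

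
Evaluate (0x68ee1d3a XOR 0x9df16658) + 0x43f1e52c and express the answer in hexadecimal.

First 0x68ee1d3a XOR 0x9df16658 = 0xf51f7b62.
Add column by column in base 16, right to left:
  2+c = e
  6+2 = 8
  b+5 = 0 carry 1
  7+e+1 = 6 carry 1
  f+1+1 = 1 carry 1
  1+f+1 = 1 carry 1
  5+3+1 = 9
  f+4 = 3 carry 1
  final carry 1

0x13911608e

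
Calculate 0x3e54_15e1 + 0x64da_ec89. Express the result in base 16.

0xa32f026a

Add column by column in base 16, right to left:
  1+9 = a
  e+8 = 6 carry 1
  5+c+1 = 2 carry 1
  1+e+1 = 0 carry 1
  4+a+1 = f
  5+d = 2 carry 1
  e+4+1 = 3 carry 1
  3+6+1 = a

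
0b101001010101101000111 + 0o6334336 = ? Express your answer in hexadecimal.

0x2E6425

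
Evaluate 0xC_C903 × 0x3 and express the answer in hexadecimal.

0x265B09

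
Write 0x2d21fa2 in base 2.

0b10110100100001111110100010

Expand each hex digit to 4 bits: 2=0010 d=1101 2=0010 1=0001 f=1111 a=1010 2=0010.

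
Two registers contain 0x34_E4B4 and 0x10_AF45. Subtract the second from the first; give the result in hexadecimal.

Subtract column by column in base 16:
  4-5 → F (borrow)
  B-4-1 → 6
  4-F → 5 (borrow)
  E-A-1 → 3
  4-0 → 4
  3-1 → 2

0x24356F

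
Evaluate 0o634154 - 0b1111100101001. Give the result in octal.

0o614503

0b1111100101001 = 0o17451 in octal.
Subtract column by column in base 8:
  4-1 → 3
  5-5 → 0
  1-4 → 5 (borrow)
  4-7-1 → 4 (borrow)
  3-1-1 → 1
  6-0 → 6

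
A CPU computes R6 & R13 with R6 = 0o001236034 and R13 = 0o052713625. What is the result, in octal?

AND each oct digit independently (no carries):
  0&0=0, 0&5=0, 1&2=0, 2&7=2, 3&1=1, 6&3=2, 0&6=0, 3&2=2, 4&5=4

0o000212024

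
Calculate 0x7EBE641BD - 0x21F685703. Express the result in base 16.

Subtract column by column in base 16:
  D-3 → A
  B-0 → B
  1-7 → A (borrow)
  4-5-1 → E (borrow)
  6-8-1 → D (borrow)
  E-6-1 → 7
  B-F → C (borrow)
  E-1-1 → C
  7-2 → 5

0x5CC7DEABA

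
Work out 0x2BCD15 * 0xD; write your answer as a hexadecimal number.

Multiply each base-16 digit by 13, carrying:
  5×13 = 65 → write 1 carry 4
  1×13+4 = 17 → write 1 carry 1
  D×13+1 = 170 → write A carry 10
  C×13+10 = 166 → write 6 carry 10
  B×13+10 = 153 → write 9 carry 9
  2×13+9 = 35 → write 3 carry 2
  remaining carry: 2

0x2396A11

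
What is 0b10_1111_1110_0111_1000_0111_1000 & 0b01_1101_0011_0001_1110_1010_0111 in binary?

AND bit by bit (1 only where both bits are 1):
  10111111100111100001111000
& 01110100110001111010100111
= 00110100100001100000100000

0b00110100100001100000100000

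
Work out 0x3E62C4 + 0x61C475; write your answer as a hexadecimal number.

0xA02739

Add column by column in base 16, right to left:
  4+5 = 9
  C+7 = 3 carry 1
  2+4+1 = 7
  6+C = 2 carry 1
  E+1+1 = 0 carry 1
  3+6+1 = A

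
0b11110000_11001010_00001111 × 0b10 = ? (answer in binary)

Multiply each base-2 digit by 2, carrying:
  1×2 = 2 → write 0 carry 1
  1×2+1 = 3 → write 1 carry 1
  1×2+1 = 3 → write 1 carry 1
  1×2+1 = 3 → write 1 carry 1
  0×2+1 = 1 → write 1
  0×2 = 0 → write 0
  0×2 = 0 → write 0
  0×2 = 0 → write 0
  0×2 = 0 → write 0
  1×2 = 2 → write 0 carry 1
  0×2+1 = 1 → write 1
  1×2 = 2 → write 0 carry 1
  0×2+1 = 1 → write 1
  0×2 = 0 → write 0
  1×2 = 2 → write 0 carry 1
  1×2+1 = 3 → write 1 carry 1
  0×2+1 = 1 → write 1
  0×2 = 0 → write 0
  0×2 = 0 → write 0
  0×2 = 0 → write 0
  1×2 = 2 → write 0 carry 1
  1×2+1 = 3 → write 1 carry 1
  1×2+1 = 3 → write 1 carry 1
  1×2+1 = 3 → write 1 carry 1
  remaining carry: 1

0b1111000011001010000011110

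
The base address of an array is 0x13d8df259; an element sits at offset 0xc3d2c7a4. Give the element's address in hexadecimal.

Add column by column in base 16, right to left:
  9+4 = d
  5+a = f
  2+7 = 9
  f+c = b carry 1
  d+2+1 = 0 carry 1
  8+d+1 = 6 carry 1
  d+3+1 = 1 carry 1
  3+c+1 = 0 carry 1
  1+0+1 = 2

0x20160b9fd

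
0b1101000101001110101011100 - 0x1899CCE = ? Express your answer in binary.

0b110010000000010001110

0x1899CCE = 0b1100010011001110011001110 in binary.
Subtract column by column in base 2:
  0-0 → 0
  0-1 → 1 (borrow)
  1-1-1 → 1 (borrow)
  1-1-1 → 1 (borrow)
  1-0-1 → 0
  0-0 → 0
  1-1 → 0
  0-1 → 1 (borrow)
  1-0-1 → 0
  0-0 → 0
  1-1 → 0
  1-1 → 0
  1-1 → 0
  0-0 → 0
  0-0 → 0
  1-1 → 0
  0-1 → 1 (borrow)
  1-0-1 → 0
  0-0 → 0
  0-1 → 1 (borrow)
  0-0-1 → 1 (borrow)
  1-0-1 → 0
  0-0 → 0
  1-1 → 0
  1-1 → 0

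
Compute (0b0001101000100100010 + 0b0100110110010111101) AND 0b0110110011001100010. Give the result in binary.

0b110010010001000010

Add column by column in base 2, right to left:
  0+1 = 1
  1+0 = 1
  0+1 = 1
  0+1 = 1
  0+1 = 1
  1+1 = 0 carry 1
  0+0+1 = 1
  0+1 = 1
  1+0 = 1
  0+0 = 0
  0+1 = 1
  0+1 = 1
  1+0 = 1
  0+1 = 1
  1+1 = 0 carry 1
  1+0+1 = 0 carry 1
  0+0+1 = 1
  0+1 = 1
Sum = 0b110011110111011111; now AND with 0b0110110011001100010:
  0110011110111011111
& 0110110011001100010
= 0110010010001000010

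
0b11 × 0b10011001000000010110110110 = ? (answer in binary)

0b111001011000001000100100010

Multiply each base-2 digit by 3, carrying:
  0×3 = 0 → write 0
  1×3 = 3 → write 1 carry 1
  1×3+1 = 4 → write 0 carry 2
  0×3+2 = 2 → write 0 carry 1
  1×3+1 = 4 → write 0 carry 2
  1×3+2 = 5 → write 1 carry 2
  0×3+2 = 2 → write 0 carry 1
  1×3+1 = 4 → write 0 carry 2
  1×3+2 = 5 → write 1 carry 2
  0×3+2 = 2 → write 0 carry 1
  1×3+1 = 4 → write 0 carry 2
  0×3+2 = 2 → write 0 carry 1
  0×3+1 = 1 → write 1
  0×3 = 0 → write 0
  0×3 = 0 → write 0
  0×3 = 0 → write 0
  0×3 = 0 → write 0
  0×3 = 0 → write 0
  1×3 = 3 → write 1 carry 1
  0×3+1 = 1 → write 1
  0×3 = 0 → write 0
  1×3 = 3 → write 1 carry 1
  1×3+1 = 4 → write 0 carry 2
  0×3+2 = 2 → write 0 carry 1
  0×3+1 = 1 → write 1
  1×3 = 3 → write 1 carry 1
  remaining carry: 1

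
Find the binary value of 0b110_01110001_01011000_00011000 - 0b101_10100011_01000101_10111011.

0b110011100001001001011101

Subtract column by column in base 2:
  0-1 → 1 (borrow)
  0-1-1 → 0 (borrow)
  0-0-1 → 1 (borrow)
  1-1-1 → 1 (borrow)
  1-1-1 → 1 (borrow)
  0-1-1 → 0 (borrow)
  0-0-1 → 1 (borrow)
  0-1-1 → 0 (borrow)
  0-1-1 → 0 (borrow)
  0-0-1 → 1 (borrow)
  0-1-1 → 0 (borrow)
  1-0-1 → 0
  1-0 → 1
  0-0 → 0
  1-1 → 0
  0-0 → 0
  1-1 → 0
  0-1 → 1 (borrow)
  0-0-1 → 1 (borrow)
  0-0-1 → 1 (borrow)
  1-0-1 → 0
  1-1 → 0
  1-0 → 1
  0-1 → 1 (borrow)
  0-1-1 → 0 (borrow)
  1-0-1 → 0
  1-1 → 0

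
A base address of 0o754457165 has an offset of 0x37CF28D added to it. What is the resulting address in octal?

0o1313650402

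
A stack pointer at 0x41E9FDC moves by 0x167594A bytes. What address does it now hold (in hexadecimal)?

Add column by column in base 16, right to left:
  C+A = 6 carry 1
  D+4+1 = 2 carry 1
  F+9+1 = 9 carry 1
  9+5+1 = F
  E+7 = 5 carry 1
  1+6+1 = 8
  4+1 = 5

0x585F926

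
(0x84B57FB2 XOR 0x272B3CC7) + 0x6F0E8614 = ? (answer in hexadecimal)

First 0x84B57FB2 XOR 0x272B3CC7 = 0xA39E4375.
Add column by column in base 16, right to left:
  5+4 = 9
  7+1 = 8
  3+6 = 9
  4+8 = C
  E+E = C carry 1
  9+0+1 = A
  3+F = 2 carry 1
  A+6+1 = 1 carry 1
  final carry 1

0x112ACC989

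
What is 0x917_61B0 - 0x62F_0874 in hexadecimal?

Subtract column by column in base 16:
  0-4 → C (borrow)
  B-7-1 → 3
  1-8 → 9 (borrow)
  6-0-1 → 5
  7-F → 8 (borrow)
  1-2-1 → E (borrow)
  9-6-1 → 2

0x2E8593C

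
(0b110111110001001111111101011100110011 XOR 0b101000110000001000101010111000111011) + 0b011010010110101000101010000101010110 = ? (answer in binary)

0b111001010111110000000001101001011110

First 0b110111110001001111111101011100110011 XOR 0b101000110000001000101010111000111011 = 0b011111000001000111010111100100001000.
Add column by column in base 2, right to left:
  0+0 = 0
  0+1 = 1
  0+1 = 1
  1+0 = 1
  0+1 = 1
  0+0 = 0
  0+1 = 1
  0+0 = 0
  1+1 = 0 carry 1
  0+0+1 = 1
  0+0 = 0
  1+0 = 1
  1+0 = 1
  1+1 = 0 carry 1
  1+0+1 = 0 carry 1
  0+1+1 = 0 carry 1
  1+0+1 = 0 carry 1
  0+1+1 = 0 carry 1
  1+0+1 = 0 carry 1
  1+0+1 = 0 carry 1
  1+0+1 = 0 carry 1
  0+1+1 = 0 carry 1
  0+0+1 = 1
  0+1 = 1
  1+0 = 1
  0+1 = 1
  0+1 = 1
  0+0 = 0
  0+1 = 1
  0+0 = 0
  1+0 = 1
  1+1 = 0 carry 1
  1+0+1 = 0 carry 1
  1+1+1 = 1 carry 1
  1+1+1 = 1 carry 1
  final carry 1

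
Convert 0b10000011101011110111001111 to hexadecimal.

0x20EBDCF

Group the bits into nibbles: 0010 0000 1110 1011 1101 1100 1111 → 20EBDCF.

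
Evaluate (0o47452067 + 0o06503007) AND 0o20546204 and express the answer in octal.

Add column by column in base 8, right to left:
  7+7 = 6 carry 1
  6+0+1 = 7
  0+0 = 0
  2+3 = 5
  5+0 = 5
  4+5 = 1 carry 1
  7+6+1 = 6 carry 1
  4+0+1 = 5
Sum = 0o56155076; now AND with 0o20546204:
  5&2=0, 6&0=0, 1&5=1, 5&4=4, 5&6=4, 0&2=0, 7&0=0, 6&4=4

0o144004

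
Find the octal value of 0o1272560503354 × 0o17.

0o24360631363724

Multiply each base-8 digit by 15, carrying:
  4×15 = 60 → write 4 carry 7
  5×15+7 = 82 → write 2 carry 10
  3×15+10 = 55 → write 7 carry 6
  3×15+6 = 51 → write 3 carry 6
  0×15+6 = 6 → write 6
  5×15 = 75 → write 3 carry 9
  0×15+9 = 9 → write 1 carry 1
  6×15+1 = 91 → write 3 carry 11
  5×15+11 = 86 → write 6 carry 10
  2×15+10 = 40 → write 0 carry 5
  7×15+5 = 110 → write 6 carry 13
  2×15+13 = 43 → write 3 carry 5
  1×15+5 = 20 → write 4 carry 2
  remaining carry: 2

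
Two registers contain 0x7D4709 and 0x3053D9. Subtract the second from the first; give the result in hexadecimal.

0x4CF330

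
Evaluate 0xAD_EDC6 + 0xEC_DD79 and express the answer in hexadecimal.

0x19ACB3F

Add column by column in base 16, right to left:
  6+9 = F
  C+7 = 3 carry 1
  D+D+1 = B carry 1
  E+D+1 = C carry 1
  D+C+1 = A carry 1
  A+E+1 = 9 carry 1
  final carry 1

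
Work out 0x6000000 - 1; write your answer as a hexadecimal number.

The trailing 6 digits are 0, so subtracting 1 borrows through: they become F and the next digit up decrements.

0x5FFFFFF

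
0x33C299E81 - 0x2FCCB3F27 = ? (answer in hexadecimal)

0x3F5E5F5A

Subtract column by column in base 16:
  1-7 → A (borrow)
  8-2-1 → 5
  E-F → F (borrow)
  9-3-1 → 5
  9-B → E (borrow)
  2-C-1 → 5 (borrow)
  C-C-1 → F (borrow)
  3-F-1 → 3 (borrow)
  3-2-1 → 0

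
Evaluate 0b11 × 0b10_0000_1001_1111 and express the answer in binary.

0b110000111011101

Multiply each base-2 digit by 3, carrying:
  1×3 = 3 → write 1 carry 1
  1×3+1 = 4 → write 0 carry 2
  1×3+2 = 5 → write 1 carry 2
  1×3+2 = 5 → write 1 carry 2
  1×3+2 = 5 → write 1 carry 2
  0×3+2 = 2 → write 0 carry 1
  0×3+1 = 1 → write 1
  1×3 = 3 → write 1 carry 1
  0×3+1 = 1 → write 1
  0×3 = 0 → write 0
  0×3 = 0 → write 0
  0×3 = 0 → write 0
  0×3 = 0 → write 0
  1×3 = 3 → write 1 carry 1
  remaining carry: 1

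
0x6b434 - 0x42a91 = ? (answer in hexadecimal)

0x289a3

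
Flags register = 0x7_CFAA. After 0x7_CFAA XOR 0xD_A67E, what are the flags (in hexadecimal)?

XOR each hex digit independently (no carries):
  7^D=A, C^A=6, F^6=9, A^7=D, A^E=4

0xA69D4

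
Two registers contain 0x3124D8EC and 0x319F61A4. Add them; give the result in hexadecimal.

Add column by column in base 16, right to left:
  C+4 = 0 carry 1
  E+A+1 = 9 carry 1
  8+1+1 = A
  D+6 = 3 carry 1
  4+F+1 = 4 carry 1
  2+9+1 = C
  1+1 = 2
  3+3 = 6

0x62C43A90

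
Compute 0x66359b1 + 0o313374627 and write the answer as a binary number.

0b1001100100010101001101001000

0x66359b1 = 0b110011000110101100110110001 in binary.
0o313374627 = 0b11001011011111100110010111 in binary.
Add column by column in base 2, right to left:
  1+1 = 0 carry 1
  0+1+1 = 0 carry 1
  0+1+1 = 0 carry 1
  0+0+1 = 1
  1+1 = 0 carry 1
  1+0+1 = 0 carry 1
  0+0+1 = 1
  1+1 = 0 carry 1
  1+1+1 = 1 carry 1
  0+0+1 = 1
  0+0 = 0
  1+1 = 0 carry 1
  1+1+1 = 1 carry 1
  0+1+1 = 0 carry 1
  1+1+1 = 1 carry 1
  0+1+1 = 0 carry 1
  1+1+1 = 1 carry 1
  1+0+1 = 0 carry 1
  0+1+1 = 0 carry 1
  0+1+1 = 0 carry 1
  0+0+1 = 1
  1+1 = 0 carry 1
  1+0+1 = 0 carry 1
  0+0+1 = 1
  0+1 = 1
  1+1 = 0 carry 1
  1+0+1 = 0 carry 1
  final carry 1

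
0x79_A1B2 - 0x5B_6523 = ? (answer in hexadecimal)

0x1E3C8F

Subtract column by column in base 16:
  2-3 → F (borrow)
  B-2-1 → 8
  1-5 → C (borrow)
  A-6-1 → 3
  9-B → E (borrow)
  7-5-1 → 1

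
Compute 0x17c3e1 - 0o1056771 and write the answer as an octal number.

0o4662750

0x17c3e1 = 0o5741741 in octal.
Subtract column by column in base 8:
  1-1 → 0
  4-7 → 5 (borrow)
  7-7-1 → 7 (borrow)
  1-6-1 → 2 (borrow)
  4-5-1 → 6 (borrow)
  7-0-1 → 6
  5-1 → 4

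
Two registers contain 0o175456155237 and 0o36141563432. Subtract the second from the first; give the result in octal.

0o137314371605

Subtract column by column in base 8:
  7-2 → 5
  3-3 → 0
  2-4 → 6 (borrow)
  5-3-1 → 1
  5-6 → 7 (borrow)
  1-5-1 → 3 (borrow)
  6-1-1 → 4
  5-4 → 1
  4-1 → 3
  5-6 → 7 (borrow)
  7-3-1 → 3
  1-0 → 1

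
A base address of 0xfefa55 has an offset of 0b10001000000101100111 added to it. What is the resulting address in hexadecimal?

0b10001000000101100111 = 0x88167 in hexadecimal.
Add column by column in base 16, right to left:
  5+7 = c
  5+6 = b
  a+1 = b
  f+8 = 7 carry 1
  e+8+1 = 7 carry 1
  f+0+1 = 0 carry 1
  final carry 1

0x1077bbc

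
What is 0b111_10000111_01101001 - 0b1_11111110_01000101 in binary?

0b1011000100100100100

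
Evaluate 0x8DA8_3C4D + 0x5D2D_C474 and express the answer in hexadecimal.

0xEAD600C1

Add column by column in base 16, right to left:
  D+4 = 1 carry 1
  4+7+1 = C
  C+4 = 0 carry 1
  3+C+1 = 0 carry 1
  8+D+1 = 6 carry 1
  A+2+1 = D
  D+D = A carry 1
  8+5+1 = E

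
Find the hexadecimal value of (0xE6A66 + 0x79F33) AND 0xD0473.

0x40011

Add column by column in base 16, right to left:
  6+3 = 9
  6+3 = 9
  A+F = 9 carry 1
  6+9+1 = 0 carry 1
  E+7+1 = 6 carry 1
  final carry 1
Sum = 0x160999; now AND with 0xD0473:
  1&0=0, 6&D=4, 0&0=0, 9&4=0, 9&7=1, 9&3=1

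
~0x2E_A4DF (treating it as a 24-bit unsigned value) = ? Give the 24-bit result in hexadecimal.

Each hex digit d becomes F−d:
  2→D, E→1, A→5, 4→B, D→2, F→0

0xD15B20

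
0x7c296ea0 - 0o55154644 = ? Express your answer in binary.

0b1111011011101001001010011111100

0x7c296ea0 = 0b1111100001010010110111010100000 in binary.
0o55154644 = 0b101101001101100110100100 in binary.
Subtract column by column in base 2:
  0-0 → 0
  0-0 → 0
  0-1 → 1 (borrow)
  0-0-1 → 1 (borrow)
  0-0-1 → 1 (borrow)
  1-1-1 → 1 (borrow)
  0-0-1 → 1 (borrow)
  1-1-1 → 1 (borrow)
  0-1-1 → 0 (borrow)
  1-0-1 → 0
  1-0 → 1
  1-1 → 0
  0-1 → 1 (borrow)
  1-0-1 → 0
  1-1 → 0
  0-1 → 1 (borrow)
  1-0-1 → 0
  0-0 → 0
  0-1 → 1 (borrow)
  1-0-1 → 0
  0-1 → 1 (borrow)
  1-1-1 → 1 (borrow)
  0-0-1 → 1 (borrow)
  0-1-1 → 0 (borrow)
  0-0-1 → 1 (borrow)
  0-0-1 → 1 (borrow)
  1-0-1 → 0
  1-0 → 1
  1-0 → 1
  1-0 → 1
  1-0 → 1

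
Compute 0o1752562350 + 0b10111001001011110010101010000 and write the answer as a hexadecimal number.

0x26d0ca38

0o1752562350 = 0xfaae4e8 in hexadecimal.
0b10111001001011110010101010000 = 0x1725e550 in hexadecimal.
Add column by column in base 16, right to left:
  8+0 = 8
  e+5 = 3 carry 1
  4+5+1 = a
  e+e = c carry 1
  a+5+1 = 0 carry 1
  a+2+1 = d
  f+7 = 6 carry 1
  0+1+1 = 2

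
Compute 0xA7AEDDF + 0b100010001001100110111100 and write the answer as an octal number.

0o1300703633

0xA7AEDDF = 0o1236566737 in octal.
0b100010001001100110111100 = 0o42114674 in octal.
Add column by column in base 8, right to left:
  7+4 = 3 carry 1
  3+7+1 = 3 carry 1
  7+6+1 = 6 carry 1
  6+4+1 = 3 carry 1
  6+1+1 = 0 carry 1
  5+1+1 = 7
  6+2 = 0 carry 1
  3+4+1 = 0 carry 1
  2+0+1 = 3
  1+0 = 1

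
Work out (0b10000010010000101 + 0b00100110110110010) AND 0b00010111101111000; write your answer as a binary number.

0b1000110000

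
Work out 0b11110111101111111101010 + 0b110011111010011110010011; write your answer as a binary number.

0b1010010111000011101111101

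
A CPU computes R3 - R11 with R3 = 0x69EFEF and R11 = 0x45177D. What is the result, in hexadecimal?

0x24D872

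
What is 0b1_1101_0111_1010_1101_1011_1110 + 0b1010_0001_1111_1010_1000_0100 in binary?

Add column by column in base 2, right to left:
  0+0 = 0
  1+0 = 1
  1+1 = 0 carry 1
  1+0+1 = 0 carry 1
  1+0+1 = 0 carry 1
  1+0+1 = 0 carry 1
  0+0+1 = 1
  1+1 = 0 carry 1
  1+0+1 = 0 carry 1
  0+1+1 = 0 carry 1
  1+0+1 = 0 carry 1
  1+1+1 = 1 carry 1
  0+1+1 = 0 carry 1
  1+1+1 = 1 carry 1
  0+1+1 = 0 carry 1
  1+1+1 = 1 carry 1
  1+1+1 = 1 carry 1
  1+0+1 = 0 carry 1
  1+0+1 = 0 carry 1
  0+0+1 = 1
  1+0 = 1
  0+1 = 1
  1+0 = 1
  1+1 = 0 carry 1
  1+0+1 = 0 carry 1
  final carry 1

0b10011110011010100001000010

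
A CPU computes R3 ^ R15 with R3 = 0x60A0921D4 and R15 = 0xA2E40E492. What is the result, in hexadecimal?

0xC2449C546

XOR each hex digit independently (no carries):
  6^A=C, 0^2=2, A^E=4, 0^4=4, 9^0=9, 2^E=C, 1^4=5, D^9=4, 4^2=6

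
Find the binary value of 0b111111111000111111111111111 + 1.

The trailing 15 digits are 1 (max in base 2), so adding 1 cascades: they roll to 0 and the next digit up increments.

0b111111111001000000000000000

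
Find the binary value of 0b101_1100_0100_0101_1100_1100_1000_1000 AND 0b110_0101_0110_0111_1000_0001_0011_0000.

AND bit by bit (1 only where both bits are 1):
  1011100010001011100110010001000
& 1100101011001111000000100110000
= 1000100010001011000000000000000

0b1000100010001011000000000000000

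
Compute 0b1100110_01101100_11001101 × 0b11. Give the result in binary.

0b1001100110100011001100111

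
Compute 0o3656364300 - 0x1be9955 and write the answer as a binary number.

0b11100111110110100111101101011

0o3656364300 = 0b11110101110011110100011000000 in binary.
0x1be9955 = 0b1101111101001100101010101 in binary.
Subtract column by column in base 2:
  0-1 → 1 (borrow)
  0-0-1 → 1 (borrow)
  0-1-1 → 0 (borrow)
  0-0-1 → 1 (borrow)
  0-1-1 → 0 (borrow)
  0-0-1 → 1 (borrow)
  1-1-1 → 1 (borrow)
  1-0-1 → 0
  0-1 → 1 (borrow)
  0-0-1 → 1 (borrow)
  0-0-1 → 1 (borrow)
  1-1-1 → 1 (borrow)
  0-1-1 → 0 (borrow)
  1-0-1 → 0
  1-0 → 1
  1-1 → 0
  1-0 → 1
  0-1 → 1 (borrow)
  0-1-1 → 0 (borrow)
  1-1-1 → 1 (borrow)
  1-1-1 → 1 (borrow)
  1-1-1 → 1 (borrow)
  0-0-1 → 1 (borrow)
  1-1-1 → 1 (borrow)
  0-1-1 → 0 (borrow)
  1-0-1 → 0
  1-0 → 1
  1-0 → 1
  1-0 → 1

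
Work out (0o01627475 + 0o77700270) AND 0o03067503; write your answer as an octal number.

Add column by column in base 8, right to left:
  5+0 = 5
  7+7 = 6 carry 1
  4+2+1 = 7
  7+0 = 7
  2+0 = 2
  6+7 = 5 carry 1
  1+7+1 = 1 carry 1
  0+7+1 = 0 carry 1
  final carry 1
Sum = 0o101527765; now AND with 0o03067503:
  1&0=0, 0&0=0, 1&3=1, 5&0=0, 2&6=2, 7&7=7, 7&5=5, 6&0=0, 5&3=1

0o1027501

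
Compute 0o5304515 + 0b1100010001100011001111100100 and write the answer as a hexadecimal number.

0o5304515 = 0x15894D in hexadecimal.
0b1100010001100011001111100100 = 0xC4633E4 in hexadecimal.
Add column by column in base 16, right to left:
  D+4 = 1 carry 1
  4+E+1 = 3 carry 1
  9+3+1 = D
  8+3 = B
  5+6 = B
  1+4 = 5
  0+C = C

0xC5BBD31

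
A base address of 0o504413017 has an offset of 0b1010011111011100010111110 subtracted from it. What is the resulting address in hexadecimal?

0x3c25d51

0o504413017 = 0x512160f in hexadecimal.
0b1010011111011100010111110 = 0x14fb8be in hexadecimal.
Subtract column by column in base 16:
  f-e → 1
  0-b → 5 (borrow)
  6-8-1 → d (borrow)
  1-b-1 → 5 (borrow)
  2-f-1 → 2 (borrow)
  1-4-1 → c (borrow)
  5-1-1 → 3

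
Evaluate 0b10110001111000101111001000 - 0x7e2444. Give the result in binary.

0x7e2444 = 0b11111100010010001000100 in binary.
Subtract column by column in base 2:
  0-0 → 0
  0-0 → 0
  0-1 → 1 (borrow)
  1-0-1 → 0
  0-0 → 0
  0-0 → 0
  1-1 → 0
  1-0 → 1
  1-0 → 1
  1-0 → 1
  0-1 → 1 (borrow)
  1-0-1 → 0
  0-0 → 0
  0-1 → 1 (borrow)
  0-0-1 → 1 (borrow)
  1-0-1 → 0
  1-0 → 1
  1-1 → 0
  1-1 → 0
  0-1 → 1 (borrow)
  0-1-1 → 0 (borrow)
  0-1-1 → 0 (borrow)
  1-1-1 → 1 (borrow)
  1-0-1 → 0
  0-0 → 0
  1-0 → 1

0b10010010010110011110000100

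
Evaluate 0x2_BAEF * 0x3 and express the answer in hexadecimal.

0x830CD

Multiply each base-16 digit by 3, carrying:
  F×3 = 45 → write D carry 2
  E×3+2 = 44 → write C carry 2
  A×3+2 = 32 → write 0 carry 2
  B×3+2 = 35 → write 3 carry 2
  2×3+2 = 8 → write 8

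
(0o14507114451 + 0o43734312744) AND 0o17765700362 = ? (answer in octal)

0o441400000

Add column by column in base 8, right to left:
  1+4 = 5
  5+4 = 1 carry 1
  4+7+1 = 4 carry 1
  4+2+1 = 7
  1+1 = 2
  1+3 = 4
  7+4 = 3 carry 1
  0+3+1 = 4
  5+7 = 4 carry 1
  4+3+1 = 0 carry 1
  1+4+1 = 6
Sum = 0o60443427415; now AND with 0o17765700362:
  6&1=0, 0&7=0, 4&7=4, 4&6=4, 3&5=1, 4&7=4, 2&0=0, 7&0=0, 4&3=0, 1&6=0, 5&2=0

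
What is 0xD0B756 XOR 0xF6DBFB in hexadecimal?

0x266CAD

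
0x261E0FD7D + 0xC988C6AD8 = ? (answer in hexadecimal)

Add column by column in base 16, right to left:
  D+8 = 5 carry 1
  7+D+1 = 5 carry 1
  D+A+1 = 8 carry 1
  F+6+1 = 6 carry 1
  0+C+1 = D
  E+8 = 6 carry 1
  1+8+1 = A
  6+9 = F
  2+C = E

0xEFA6D6855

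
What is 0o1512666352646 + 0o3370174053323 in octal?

0o5103062426171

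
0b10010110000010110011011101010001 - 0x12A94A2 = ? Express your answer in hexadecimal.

0b10010110000010110011011101010001 = 0x960B3751 in hexadecimal.
Subtract column by column in base 16:
  1-2 → F (borrow)
  5-A-1 → A (borrow)
  7-4-1 → 2
  3-9 → A (borrow)
  B-A-1 → 0
  0-2 → E (borrow)
  6-1-1 → 4
  9-0 → 9

0x94E0A2AF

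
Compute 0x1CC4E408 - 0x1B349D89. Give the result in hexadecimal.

Subtract column by column in base 16:
  8-9 → F (borrow)
  0-8-1 → 7 (borrow)
  4-D-1 → 6 (borrow)
  E-9-1 → 4
  4-4 → 0
  C-3 → 9
  C-B → 1
  1-1 → 0

0x190467F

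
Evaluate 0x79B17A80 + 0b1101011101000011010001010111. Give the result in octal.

0o20711327327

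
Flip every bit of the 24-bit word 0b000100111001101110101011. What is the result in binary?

0b111011000110010001010100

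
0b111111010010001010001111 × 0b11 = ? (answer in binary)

Multiply each base-2 digit by 3, carrying:
  1×3 = 3 → write 1 carry 1
  1×3+1 = 4 → write 0 carry 2
  1×3+2 = 5 → write 1 carry 2
  1×3+2 = 5 → write 1 carry 2
  0×3+2 = 2 → write 0 carry 1
  0×3+1 = 1 → write 1
  0×3 = 0 → write 0
  1×3 = 3 → write 1 carry 1
  0×3+1 = 1 → write 1
  1×3 = 3 → write 1 carry 1
  0×3+1 = 1 → write 1
  0×3 = 0 → write 0
  0×3 = 0 → write 0
  1×3 = 3 → write 1 carry 1
  0×3+1 = 1 → write 1
  0×3 = 0 → write 0
  1×3 = 3 → write 1 carry 1
  0×3+1 = 1 → write 1
  1×3 = 3 → write 1 carry 1
  1×3+1 = 4 → write 0 carry 2
  1×3+2 = 5 → write 1 carry 2
  1×3+2 = 5 → write 1 carry 2
  1×3+2 = 5 → write 1 carry 2
  1×3+2 = 5 → write 1 carry 2
  remaining carry: 10

0b10111101110110011110101101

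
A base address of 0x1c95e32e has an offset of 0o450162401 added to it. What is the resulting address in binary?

0b100001001101101100100000101111

0x1c95e32e = 0b11100100101011110001100101110 in binary.
0o450162401 = 0b100101000001110010100000001 in binary.
Add column by column in base 2, right to left:
  0+1 = 1
  1+0 = 1
  1+0 = 1
  1+0 = 1
  0+0 = 0
  1+0 = 1
  0+0 = 0
  0+0 = 0
  1+1 = 0 carry 1
  1+0+1 = 0 carry 1
  0+1+1 = 0 carry 1
  0+0+1 = 1
  0+0 = 0
  1+1 = 0 carry 1
  1+1+1 = 1 carry 1
  1+1+1 = 1 carry 1
  1+0+1 = 0 carry 1
  0+0+1 = 1
  1+0 = 1
  0+0 = 0
  1+0 = 1
  0+1 = 1
  0+0 = 0
  1+1 = 0 carry 1
  0+0+1 = 1
  0+0 = 0
  1+1 = 0 carry 1
  1+0+1 = 0 carry 1
  1+0+1 = 0 carry 1
  final carry 1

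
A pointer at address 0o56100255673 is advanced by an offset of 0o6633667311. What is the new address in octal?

0o64734145204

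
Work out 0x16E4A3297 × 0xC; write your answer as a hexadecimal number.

0x112B7A5F14

Multiply each base-16 digit by 12, carrying:
  7×12 = 84 → write 4 carry 5
  9×12+5 = 113 → write 1 carry 7
  2×12+7 = 31 → write F carry 1
  3×12+1 = 37 → write 5 carry 2
  A×12+2 = 122 → write A carry 7
  4×12+7 = 55 → write 7 carry 3
  E×12+3 = 171 → write B carry 10
  6×12+10 = 82 → write 2 carry 5
  1×12+5 = 17 → write 1 carry 1
  remaining carry: 1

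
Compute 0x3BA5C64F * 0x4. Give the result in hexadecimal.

0xEE97193C

Multiply each base-16 digit by 4, carrying:
  F×4 = 60 → write C carry 3
  4×4+3 = 19 → write 3 carry 1
  6×4+1 = 25 → write 9 carry 1
  C×4+1 = 49 → write 1 carry 3
  5×4+3 = 23 → write 7 carry 1
  A×4+1 = 41 → write 9 carry 2
  B×4+2 = 46 → write E carry 2
  3×4+2 = 14 → write E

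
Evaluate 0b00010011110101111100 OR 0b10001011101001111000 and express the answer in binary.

OR bit by bit (1 where either bit is 1):
  00010011110101111100
| 10001011101001111000
= 10011011111101111100

0b10011011111101111100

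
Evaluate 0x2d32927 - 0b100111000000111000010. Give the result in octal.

0x2d32927 = 0o264624447 in octal.
0b100111000000111000010 = 0o4700702 in octal.
Subtract column by column in base 8:
  7-2 → 5
  4-0 → 4
  4-7 → 5 (borrow)
  4-0-1 → 3
  2-0 → 2
  6-7 → 7 (borrow)
  4-4-1 → 7 (borrow)
  6-0-1 → 5
  2-0 → 2

0o257723545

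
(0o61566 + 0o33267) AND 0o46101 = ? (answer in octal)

Add column by column in base 8, right to left:
  6+7 = 5 carry 1
  6+6+1 = 5 carry 1
  5+2+1 = 0 carry 1
  1+3+1 = 5
  6+3 = 1 carry 1
  final carry 1
Sum = 0o115055; now AND with 0o46101:
  1&0=0, 1&4=0, 5&6=4, 0&1=0, 5&0=0, 5&1=1

0o4001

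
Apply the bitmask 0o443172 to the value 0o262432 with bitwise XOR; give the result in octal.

0o621540

XOR each oct digit independently (no carries):
  2^4=6, 6^4=2, 2^3=1, 4^1=5, 3^7=4, 2^2=0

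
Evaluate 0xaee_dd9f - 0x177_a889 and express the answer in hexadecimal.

Subtract column by column in base 16:
  f-9 → 6
  9-8 → 1
  d-8 → 5
  d-a → 3
  e-7 → 7
  e-7 → 7
  a-1 → 9

0x9773516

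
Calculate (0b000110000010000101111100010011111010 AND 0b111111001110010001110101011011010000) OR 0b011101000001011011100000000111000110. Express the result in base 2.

0b11111000011011011110100010111010110

0b000110000010000101111100010011111010 AND 0b111111001110010001110101011011010000 = 0b000110000010000001110100010011010000.
Then OR with 0b011101000001011011100000000111000110.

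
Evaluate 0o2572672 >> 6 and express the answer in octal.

Shifting right by 6 bits = 2 oct digits: drop the last 2.

0o25726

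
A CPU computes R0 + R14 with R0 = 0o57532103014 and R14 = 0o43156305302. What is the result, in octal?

0o122710410316

Add column by column in base 8, right to left:
  4+2 = 6
  1+0 = 1
  0+3 = 3
  3+5 = 0 carry 1
  0+0+1 = 1
  1+3 = 4
  2+6 = 0 carry 1
  3+5+1 = 1 carry 1
  5+1+1 = 7
  7+3 = 2 carry 1
  5+4+1 = 2 carry 1
  final carry 1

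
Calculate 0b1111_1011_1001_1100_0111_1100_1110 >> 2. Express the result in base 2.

0b11111011100111000111110011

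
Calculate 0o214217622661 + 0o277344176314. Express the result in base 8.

0o513564021175

Add column by column in base 8, right to left:
  1+4 = 5
  6+1 = 7
  6+3 = 1 carry 1
  2+6+1 = 1 carry 1
  2+7+1 = 2 carry 1
  6+1+1 = 0 carry 1
  7+4+1 = 4 carry 1
  1+4+1 = 6
  2+3 = 5
  4+7 = 3 carry 1
  1+7+1 = 1 carry 1
  2+2+1 = 5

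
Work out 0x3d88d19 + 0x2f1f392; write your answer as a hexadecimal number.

0x6ca80ab

Add column by column in base 16, right to left:
  9+2 = b
  1+9 = a
  d+3 = 0 carry 1
  8+f+1 = 8 carry 1
  8+1+1 = a
  d+f = c carry 1
  3+2+1 = 6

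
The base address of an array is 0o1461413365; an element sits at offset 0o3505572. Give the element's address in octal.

0o1465121157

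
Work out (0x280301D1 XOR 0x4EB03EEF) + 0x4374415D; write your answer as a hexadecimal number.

0xAA27809B

First 0x280301D1 XOR 0x4EB03EEF = 0x66B33F3E.
Add column by column in base 16, right to left:
  E+D = B carry 1
  3+5+1 = 9
  F+1 = 0 carry 1
  3+4+1 = 8
  3+4 = 7
  B+7 = 2 carry 1
  6+3+1 = A
  6+4 = A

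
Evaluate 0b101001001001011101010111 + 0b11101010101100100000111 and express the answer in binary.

Add column by column in base 2, right to left:
  1+1 = 0 carry 1
  1+1+1 = 1 carry 1
  1+1+1 = 1 carry 1
  0+0+1 = 1
  1+0 = 1
  0+0 = 0
  1+0 = 1
  0+0 = 0
  1+1 = 0 carry 1
  1+0+1 = 0 carry 1
  1+0+1 = 0 carry 1
  0+1+1 = 0 carry 1
  1+1+1 = 1 carry 1
  0+0+1 = 1
  0+1 = 1
  1+0 = 1
  0+1 = 1
  0+0 = 0
  1+1 = 0 carry 1
  0+0+1 = 1
  0+1 = 1
  1+1 = 0 carry 1
  0+1+1 = 0 carry 1
  1+0+1 = 0 carry 1
  final carry 1

0b1000110011111000001011110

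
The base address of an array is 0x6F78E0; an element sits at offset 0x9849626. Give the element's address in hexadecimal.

Add column by column in base 16, right to left:
  0+6 = 6
  E+2 = 0 carry 1
  8+6+1 = F
  7+9 = 0 carry 1
  F+4+1 = 4 carry 1
  6+8+1 = F
  0+9 = 9

0x9F40F06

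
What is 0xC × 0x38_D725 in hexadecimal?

Multiply each base-16 digit by 12, carrying:
  5×12 = 60 → write C carry 3
  2×12+3 = 27 → write B carry 1
  7×12+1 = 85 → write 5 carry 5
  D×12+5 = 161 → write 1 carry 10
  8×12+10 = 106 → write A carry 6
  3×12+6 = 42 → write A carry 2
  remaining carry: 2

0x2AA15BC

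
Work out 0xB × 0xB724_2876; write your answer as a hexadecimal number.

0x7DE8DBD12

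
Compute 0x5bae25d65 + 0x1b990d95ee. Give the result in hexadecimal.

0x2153eff353

Add column by column in base 16, right to left:
  5+e = 3 carry 1
  6+e+1 = 5 carry 1
  d+5+1 = 3 carry 1
  5+9+1 = f
  2+d = f
  e+0 = e
  a+9 = 3 carry 1
  b+9+1 = 5 carry 1
  5+b+1 = 1 carry 1
  0+1+1 = 2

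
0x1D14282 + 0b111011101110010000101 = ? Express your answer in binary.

0b1111011110001111100000111

0x1D14282 = 0b1110100010100001010000010 in binary.
Add column by column in base 2, right to left:
  0+1 = 1
  1+0 = 1
  0+1 = 1
  0+0 = 0
  0+0 = 0
  0+0 = 0
  0+0 = 0
  1+1 = 0 carry 1
  0+0+1 = 1
  1+0 = 1
  0+1 = 1
  0+1 = 1
  0+1 = 1
  0+0 = 0
  1+1 = 0 carry 1
  0+1+1 = 0 carry 1
  1+1+1 = 1 carry 1
  0+0+1 = 1
  0+1 = 1
  0+1 = 1
  1+1 = 0 carry 1
  0+0+1 = 1
  1+0 = 1
  1+0 = 1
  1+0 = 1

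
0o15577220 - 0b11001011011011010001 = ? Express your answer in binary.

0o15577220 = 0b1101101111111010010000 in binary.
Subtract column by column in base 2:
  0-1 → 1 (borrow)
  0-0-1 → 1 (borrow)
  0-0-1 → 1 (borrow)
  0-0-1 → 1 (borrow)
  1-1-1 → 1 (borrow)
  0-0-1 → 1 (borrow)
  0-1-1 → 0 (borrow)
  1-1-1 → 1 (borrow)
  0-0-1 → 1 (borrow)
  1-1-1 → 1 (borrow)
  1-1-1 → 1 (borrow)
  1-0-1 → 0
  1-1 → 0
  1-1 → 0
  1-0 → 1
  1-1 → 0
  0-0 → 0
  1-0 → 1
  1-1 → 0
  0-1 → 1 (borrow)
  1-0-1 → 0
  1-0 → 1

0b1010100100011110111111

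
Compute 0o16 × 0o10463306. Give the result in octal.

0o170317324

Multiply each base-8 digit by 14, carrying:
  6×14 = 84 → write 4 carry 10
  0×14+10 = 10 → write 2 carry 1
  3×14+1 = 43 → write 3 carry 5
  3×14+5 = 47 → write 7 carry 5
  6×14+5 = 89 → write 1 carry 11
  4×14+11 = 67 → write 3 carry 8
  0×14+8 = 8 → write 0 carry 1
  1×14+1 = 15 → write 7 carry 1
  remaining carry: 1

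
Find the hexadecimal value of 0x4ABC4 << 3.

0x255E20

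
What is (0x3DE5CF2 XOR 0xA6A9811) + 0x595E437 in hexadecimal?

0xF4AA91A

First 0x3DE5CF2 XOR 0xA6A9811 = 0x9B4C4E3.
Add column by column in base 16, right to left:
  3+7 = A
  E+3 = 1 carry 1
  4+4+1 = 9
  C+E = A carry 1
  4+5+1 = A
  B+9 = 4 carry 1
  9+5+1 = F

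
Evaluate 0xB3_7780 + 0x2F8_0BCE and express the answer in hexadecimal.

0x3AB834E

Add column by column in base 16, right to left:
  0+E = E
  8+C = 4 carry 1
  7+B+1 = 3 carry 1
  7+0+1 = 8
  3+8 = B
  B+F = A carry 1
  0+2+1 = 3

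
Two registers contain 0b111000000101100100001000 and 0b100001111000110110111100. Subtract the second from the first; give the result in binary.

0b10110001100101101001100

Subtract column by column in base 2:
  0-0 → 0
  0-0 → 0
  0-1 → 1 (borrow)
  1-1-1 → 1 (borrow)
  0-1-1 → 0 (borrow)
  0-1-1 → 0 (borrow)
  0-0-1 → 1 (borrow)
  0-1-1 → 0 (borrow)
  1-1-1 → 1 (borrow)
  0-0-1 → 1 (borrow)
  0-1-1 → 0 (borrow)
  1-1-1 → 1 (borrow)
  1-0-1 → 0
  0-0 → 0
  1-0 → 1
  0-1 → 1 (borrow)
  0-1-1 → 0 (borrow)
  0-1-1 → 0 (borrow)
  0-1-1 → 0 (borrow)
  0-0-1 → 1 (borrow)
  0-0-1 → 1 (borrow)
  1-0-1 → 0
  1-0 → 1
  1-1 → 0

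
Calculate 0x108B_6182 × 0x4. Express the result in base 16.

0x422D8608

Multiply each base-16 digit by 4, carrying:
  2×4 = 8 → write 8
  8×4 = 32 → write 0 carry 2
  1×4+2 = 6 → write 6
  6×4 = 24 → write 8 carry 1
  B×4+1 = 45 → write D carry 2
  8×4+2 = 34 → write 2 carry 2
  0×4+2 = 2 → write 2
  1×4 = 4 → write 4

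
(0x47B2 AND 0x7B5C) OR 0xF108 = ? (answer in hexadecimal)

0xF318

0x47B2 AND 0x7B5C = 0x4310.
Then OR with 0xF108.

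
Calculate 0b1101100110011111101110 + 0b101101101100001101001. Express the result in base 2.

0b10011010100000001010111

Add column by column in base 2, right to left:
  0+1 = 1
  1+0 = 1
  1+0 = 1
  1+1 = 0 carry 1
  0+0+1 = 1
  1+1 = 0 carry 1
  1+1+1 = 1 carry 1
  1+0+1 = 0 carry 1
  1+0+1 = 0 carry 1
  1+0+1 = 0 carry 1
  1+0+1 = 0 carry 1
  0+1+1 = 0 carry 1
  0+1+1 = 0 carry 1
  1+0+1 = 0 carry 1
  1+1+1 = 1 carry 1
  0+1+1 = 0 carry 1
  0+0+1 = 1
  1+1 = 0 carry 1
  1+1+1 = 1 carry 1
  0+0+1 = 1
  1+1 = 0 carry 1
  1+0+1 = 0 carry 1
  final carry 1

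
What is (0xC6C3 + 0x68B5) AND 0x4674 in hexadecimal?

Add column by column in base 16, right to left:
  3+5 = 8
  C+B = 7 carry 1
  6+8+1 = F
  C+6 = 2 carry 1
  final carry 1
Sum = 0x12F78; now AND with 0x4674:
  1&0=0, 2&4=0, F&6=6, 7&7=7, 8&4=0

0x670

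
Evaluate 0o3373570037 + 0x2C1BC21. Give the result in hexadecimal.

0x1EB0AC40

0o3373570037 = 0x1BEEF01F in hexadecimal.
Add column by column in base 16, right to left:
  F+1 = 0 carry 1
  1+2+1 = 4
  0+C = C
  F+B = A carry 1
  E+1+1 = 0 carry 1
  E+C+1 = B carry 1
  B+2+1 = E
  1+0 = 1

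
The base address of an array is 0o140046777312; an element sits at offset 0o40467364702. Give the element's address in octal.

0o200536364214

Add column by column in base 8, right to left:
  2+2 = 4
  1+0 = 1
  3+7 = 2 carry 1
  7+4+1 = 4 carry 1
  7+6+1 = 6 carry 1
  7+3+1 = 3 carry 1
  6+7+1 = 6 carry 1
  4+6+1 = 3 carry 1
  0+4+1 = 5
  0+0 = 0
  4+4 = 0 carry 1
  1+0+1 = 2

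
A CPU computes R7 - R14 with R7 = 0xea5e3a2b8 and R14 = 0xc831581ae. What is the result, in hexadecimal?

0x222ce210a

Subtract column by column in base 16:
  8-e → a (borrow)
  b-a-1 → 0
  2-1 → 1
  a-8 → 2
  3-5 → e (borrow)
  e-1-1 → c
  5-3 → 2
  a-8 → 2
  e-c → 2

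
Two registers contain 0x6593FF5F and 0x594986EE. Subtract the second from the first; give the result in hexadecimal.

0xC4A7871

Subtract column by column in base 16:
  F-E → 1
  5-E → 7 (borrow)
  F-6-1 → 8
  F-8 → 7
  3-9 → A (borrow)
  9-4-1 → 4
  5-9 → C (borrow)
  6-5-1 → 0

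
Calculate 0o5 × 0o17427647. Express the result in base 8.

0o115567103

Multiply each base-8 digit by 5, carrying:
  7×5 = 35 → write 3 carry 4
  4×5+4 = 24 → write 0 carry 3
  6×5+3 = 33 → write 1 carry 4
  7×5+4 = 39 → write 7 carry 4
  2×5+4 = 14 → write 6 carry 1
  4×5+1 = 21 → write 5 carry 2
  7×5+2 = 37 → write 5 carry 4
  1×5+4 = 9 → write 1 carry 1
  remaining carry: 1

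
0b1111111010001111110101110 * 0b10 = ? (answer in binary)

0b11111110100011111101011100

Multiply each base-2 digit by 2, carrying:
  0×2 = 0 → write 0
  1×2 = 2 → write 0 carry 1
  1×2+1 = 3 → write 1 carry 1
  1×2+1 = 3 → write 1 carry 1
  0×2+1 = 1 → write 1
  1×2 = 2 → write 0 carry 1
  0×2+1 = 1 → write 1
  1×2 = 2 → write 0 carry 1
  1×2+1 = 3 → write 1 carry 1
  1×2+1 = 3 → write 1 carry 1
  1×2+1 = 3 → write 1 carry 1
  1×2+1 = 3 → write 1 carry 1
  1×2+1 = 3 → write 1 carry 1
  0×2+1 = 1 → write 1
  0×2 = 0 → write 0
  0×2 = 0 → write 0
  1×2 = 2 → write 0 carry 1
  0×2+1 = 1 → write 1
  1×2 = 2 → write 0 carry 1
  1×2+1 = 3 → write 1 carry 1
  1×2+1 = 3 → write 1 carry 1
  1×2+1 = 3 → write 1 carry 1
  1×2+1 = 3 → write 1 carry 1
  1×2+1 = 3 → write 1 carry 1
  1×2+1 = 3 → write 1 carry 1
  remaining carry: 1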